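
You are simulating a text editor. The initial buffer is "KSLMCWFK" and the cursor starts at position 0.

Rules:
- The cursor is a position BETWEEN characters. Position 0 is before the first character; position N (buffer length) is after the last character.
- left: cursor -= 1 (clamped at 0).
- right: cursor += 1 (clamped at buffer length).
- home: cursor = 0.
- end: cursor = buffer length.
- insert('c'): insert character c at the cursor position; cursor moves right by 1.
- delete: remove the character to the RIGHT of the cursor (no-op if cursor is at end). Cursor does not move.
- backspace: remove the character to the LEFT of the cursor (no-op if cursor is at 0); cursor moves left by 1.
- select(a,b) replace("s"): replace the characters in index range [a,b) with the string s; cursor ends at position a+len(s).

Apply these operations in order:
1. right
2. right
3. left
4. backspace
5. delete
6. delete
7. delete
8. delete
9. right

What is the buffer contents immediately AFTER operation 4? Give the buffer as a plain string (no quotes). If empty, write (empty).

After op 1 (right): buf='KSLMCWFK' cursor=1
After op 2 (right): buf='KSLMCWFK' cursor=2
After op 3 (left): buf='KSLMCWFK' cursor=1
After op 4 (backspace): buf='SLMCWFK' cursor=0

Answer: SLMCWFK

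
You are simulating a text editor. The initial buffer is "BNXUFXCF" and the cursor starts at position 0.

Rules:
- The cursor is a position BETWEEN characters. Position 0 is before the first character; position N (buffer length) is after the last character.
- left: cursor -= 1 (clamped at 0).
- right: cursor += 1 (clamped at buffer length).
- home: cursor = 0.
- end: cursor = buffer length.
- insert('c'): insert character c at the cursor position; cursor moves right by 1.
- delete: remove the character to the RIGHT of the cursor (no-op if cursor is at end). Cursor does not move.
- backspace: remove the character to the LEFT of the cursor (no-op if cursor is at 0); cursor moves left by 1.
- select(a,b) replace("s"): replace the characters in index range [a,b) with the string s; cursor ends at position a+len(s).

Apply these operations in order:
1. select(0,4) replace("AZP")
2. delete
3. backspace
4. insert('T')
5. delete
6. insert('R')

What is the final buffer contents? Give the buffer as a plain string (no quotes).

After op 1 (select(0,4) replace("AZP")): buf='AZPFXCF' cursor=3
After op 2 (delete): buf='AZPXCF' cursor=3
After op 3 (backspace): buf='AZXCF' cursor=2
After op 4 (insert('T')): buf='AZTXCF' cursor=3
After op 5 (delete): buf='AZTCF' cursor=3
After op 6 (insert('R')): buf='AZTRCF' cursor=4

Answer: AZTRCF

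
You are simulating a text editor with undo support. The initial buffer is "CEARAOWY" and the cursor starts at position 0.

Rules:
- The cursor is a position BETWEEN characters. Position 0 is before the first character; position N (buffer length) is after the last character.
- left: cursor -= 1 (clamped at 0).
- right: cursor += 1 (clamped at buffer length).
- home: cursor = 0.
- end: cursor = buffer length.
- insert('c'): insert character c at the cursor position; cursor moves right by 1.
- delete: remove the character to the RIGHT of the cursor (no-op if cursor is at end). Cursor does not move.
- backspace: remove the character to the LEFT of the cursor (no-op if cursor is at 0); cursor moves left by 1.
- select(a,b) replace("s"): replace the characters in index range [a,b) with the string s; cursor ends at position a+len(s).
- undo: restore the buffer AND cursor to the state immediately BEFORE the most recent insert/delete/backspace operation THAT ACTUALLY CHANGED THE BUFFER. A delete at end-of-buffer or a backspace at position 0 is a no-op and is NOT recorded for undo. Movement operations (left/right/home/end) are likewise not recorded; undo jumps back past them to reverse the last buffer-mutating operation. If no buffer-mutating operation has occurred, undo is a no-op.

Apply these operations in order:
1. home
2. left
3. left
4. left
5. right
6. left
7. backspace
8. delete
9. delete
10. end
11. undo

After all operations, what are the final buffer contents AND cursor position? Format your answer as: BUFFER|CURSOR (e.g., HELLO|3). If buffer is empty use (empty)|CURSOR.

Answer: EARAOWY|0

Derivation:
After op 1 (home): buf='CEARAOWY' cursor=0
After op 2 (left): buf='CEARAOWY' cursor=0
After op 3 (left): buf='CEARAOWY' cursor=0
After op 4 (left): buf='CEARAOWY' cursor=0
After op 5 (right): buf='CEARAOWY' cursor=1
After op 6 (left): buf='CEARAOWY' cursor=0
After op 7 (backspace): buf='CEARAOWY' cursor=0
After op 8 (delete): buf='EARAOWY' cursor=0
After op 9 (delete): buf='ARAOWY' cursor=0
After op 10 (end): buf='ARAOWY' cursor=6
After op 11 (undo): buf='EARAOWY' cursor=0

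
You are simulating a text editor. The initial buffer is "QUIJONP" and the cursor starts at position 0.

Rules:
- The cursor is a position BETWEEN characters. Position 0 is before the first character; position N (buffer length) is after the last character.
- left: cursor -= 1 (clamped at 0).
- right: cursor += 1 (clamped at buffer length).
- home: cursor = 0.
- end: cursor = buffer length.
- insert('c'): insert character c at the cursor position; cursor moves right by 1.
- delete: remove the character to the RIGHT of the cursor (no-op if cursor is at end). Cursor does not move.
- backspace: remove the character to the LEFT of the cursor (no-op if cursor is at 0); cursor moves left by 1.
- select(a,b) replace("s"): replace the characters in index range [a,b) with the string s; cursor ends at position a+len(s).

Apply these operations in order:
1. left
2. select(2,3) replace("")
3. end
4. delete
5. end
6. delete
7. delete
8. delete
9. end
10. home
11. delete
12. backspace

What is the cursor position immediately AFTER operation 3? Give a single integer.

Answer: 6

Derivation:
After op 1 (left): buf='QUIJONP' cursor=0
After op 2 (select(2,3) replace("")): buf='QUJONP' cursor=2
After op 3 (end): buf='QUJONP' cursor=6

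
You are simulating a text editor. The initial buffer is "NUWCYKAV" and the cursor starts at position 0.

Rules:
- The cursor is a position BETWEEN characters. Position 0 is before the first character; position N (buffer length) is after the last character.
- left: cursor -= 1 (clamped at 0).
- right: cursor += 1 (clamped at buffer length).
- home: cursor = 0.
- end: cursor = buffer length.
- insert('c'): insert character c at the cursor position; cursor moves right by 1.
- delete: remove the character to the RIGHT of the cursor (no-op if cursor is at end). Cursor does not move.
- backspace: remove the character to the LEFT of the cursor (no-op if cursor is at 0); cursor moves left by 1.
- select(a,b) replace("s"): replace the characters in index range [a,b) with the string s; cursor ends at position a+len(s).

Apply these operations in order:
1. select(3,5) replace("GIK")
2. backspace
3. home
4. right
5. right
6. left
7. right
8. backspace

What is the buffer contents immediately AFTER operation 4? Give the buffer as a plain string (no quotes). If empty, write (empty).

Answer: NUWGIKAV

Derivation:
After op 1 (select(3,5) replace("GIK")): buf='NUWGIKKAV' cursor=6
After op 2 (backspace): buf='NUWGIKAV' cursor=5
After op 3 (home): buf='NUWGIKAV' cursor=0
After op 4 (right): buf='NUWGIKAV' cursor=1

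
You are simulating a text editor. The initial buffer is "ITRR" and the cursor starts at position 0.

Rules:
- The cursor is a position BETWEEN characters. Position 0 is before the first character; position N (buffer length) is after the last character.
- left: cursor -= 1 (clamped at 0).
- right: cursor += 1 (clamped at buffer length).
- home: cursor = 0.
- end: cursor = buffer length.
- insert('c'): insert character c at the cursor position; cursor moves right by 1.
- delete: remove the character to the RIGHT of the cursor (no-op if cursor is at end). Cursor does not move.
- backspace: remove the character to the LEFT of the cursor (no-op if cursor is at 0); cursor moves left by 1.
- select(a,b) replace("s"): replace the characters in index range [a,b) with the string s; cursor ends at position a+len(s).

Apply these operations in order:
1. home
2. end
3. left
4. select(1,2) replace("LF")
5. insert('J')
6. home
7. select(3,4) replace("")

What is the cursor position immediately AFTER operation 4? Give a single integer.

Answer: 3

Derivation:
After op 1 (home): buf='ITRR' cursor=0
After op 2 (end): buf='ITRR' cursor=4
After op 3 (left): buf='ITRR' cursor=3
After op 4 (select(1,2) replace("LF")): buf='ILFRR' cursor=3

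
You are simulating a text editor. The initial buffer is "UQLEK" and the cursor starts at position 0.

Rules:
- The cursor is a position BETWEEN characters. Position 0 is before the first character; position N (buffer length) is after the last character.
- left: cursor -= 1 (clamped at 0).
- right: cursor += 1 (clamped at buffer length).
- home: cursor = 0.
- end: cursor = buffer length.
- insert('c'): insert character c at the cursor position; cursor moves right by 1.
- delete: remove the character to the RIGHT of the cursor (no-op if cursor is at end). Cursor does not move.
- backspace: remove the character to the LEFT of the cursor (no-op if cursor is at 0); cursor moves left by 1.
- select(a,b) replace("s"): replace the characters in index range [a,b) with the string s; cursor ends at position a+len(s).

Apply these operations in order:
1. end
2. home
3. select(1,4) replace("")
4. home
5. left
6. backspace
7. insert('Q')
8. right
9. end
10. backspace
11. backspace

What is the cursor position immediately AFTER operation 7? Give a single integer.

Answer: 1

Derivation:
After op 1 (end): buf='UQLEK' cursor=5
After op 2 (home): buf='UQLEK' cursor=0
After op 3 (select(1,4) replace("")): buf='UK' cursor=1
After op 4 (home): buf='UK' cursor=0
After op 5 (left): buf='UK' cursor=0
After op 6 (backspace): buf='UK' cursor=0
After op 7 (insert('Q')): buf='QUK' cursor=1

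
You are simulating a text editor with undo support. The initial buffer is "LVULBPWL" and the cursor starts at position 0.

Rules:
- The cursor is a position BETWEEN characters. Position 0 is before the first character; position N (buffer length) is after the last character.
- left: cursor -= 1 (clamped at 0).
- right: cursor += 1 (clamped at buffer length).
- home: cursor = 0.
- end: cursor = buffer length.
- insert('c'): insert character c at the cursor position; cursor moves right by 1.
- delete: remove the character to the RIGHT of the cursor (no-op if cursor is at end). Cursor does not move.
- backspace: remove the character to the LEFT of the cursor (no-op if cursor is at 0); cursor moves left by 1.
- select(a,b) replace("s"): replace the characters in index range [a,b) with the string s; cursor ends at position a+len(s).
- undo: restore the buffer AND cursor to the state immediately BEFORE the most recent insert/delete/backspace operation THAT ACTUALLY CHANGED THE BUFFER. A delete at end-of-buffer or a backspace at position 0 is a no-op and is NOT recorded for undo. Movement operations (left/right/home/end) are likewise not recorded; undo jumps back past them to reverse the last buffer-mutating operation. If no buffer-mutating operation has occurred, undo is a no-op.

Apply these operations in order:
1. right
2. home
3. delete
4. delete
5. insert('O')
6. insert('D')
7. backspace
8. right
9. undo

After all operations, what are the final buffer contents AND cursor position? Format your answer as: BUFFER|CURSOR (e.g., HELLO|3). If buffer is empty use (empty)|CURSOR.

Answer: ODULBPWL|2

Derivation:
After op 1 (right): buf='LVULBPWL' cursor=1
After op 2 (home): buf='LVULBPWL' cursor=0
After op 3 (delete): buf='VULBPWL' cursor=0
After op 4 (delete): buf='ULBPWL' cursor=0
After op 5 (insert('O')): buf='OULBPWL' cursor=1
After op 6 (insert('D')): buf='ODULBPWL' cursor=2
After op 7 (backspace): buf='OULBPWL' cursor=1
After op 8 (right): buf='OULBPWL' cursor=2
After op 9 (undo): buf='ODULBPWL' cursor=2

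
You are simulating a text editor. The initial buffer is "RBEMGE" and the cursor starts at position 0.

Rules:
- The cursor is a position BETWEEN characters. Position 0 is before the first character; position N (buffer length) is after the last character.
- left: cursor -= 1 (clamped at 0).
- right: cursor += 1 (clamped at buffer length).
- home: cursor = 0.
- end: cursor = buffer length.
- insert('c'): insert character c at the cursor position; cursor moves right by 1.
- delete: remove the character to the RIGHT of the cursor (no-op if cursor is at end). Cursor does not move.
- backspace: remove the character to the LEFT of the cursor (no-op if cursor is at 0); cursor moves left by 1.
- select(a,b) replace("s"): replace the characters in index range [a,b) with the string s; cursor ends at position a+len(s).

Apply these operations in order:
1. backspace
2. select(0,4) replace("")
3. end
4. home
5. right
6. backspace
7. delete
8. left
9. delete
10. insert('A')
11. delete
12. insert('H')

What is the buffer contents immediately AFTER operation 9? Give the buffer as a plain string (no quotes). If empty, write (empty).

After op 1 (backspace): buf='RBEMGE' cursor=0
After op 2 (select(0,4) replace("")): buf='GE' cursor=0
After op 3 (end): buf='GE' cursor=2
After op 4 (home): buf='GE' cursor=0
After op 5 (right): buf='GE' cursor=1
After op 6 (backspace): buf='E' cursor=0
After op 7 (delete): buf='(empty)' cursor=0
After op 8 (left): buf='(empty)' cursor=0
After op 9 (delete): buf='(empty)' cursor=0

Answer: (empty)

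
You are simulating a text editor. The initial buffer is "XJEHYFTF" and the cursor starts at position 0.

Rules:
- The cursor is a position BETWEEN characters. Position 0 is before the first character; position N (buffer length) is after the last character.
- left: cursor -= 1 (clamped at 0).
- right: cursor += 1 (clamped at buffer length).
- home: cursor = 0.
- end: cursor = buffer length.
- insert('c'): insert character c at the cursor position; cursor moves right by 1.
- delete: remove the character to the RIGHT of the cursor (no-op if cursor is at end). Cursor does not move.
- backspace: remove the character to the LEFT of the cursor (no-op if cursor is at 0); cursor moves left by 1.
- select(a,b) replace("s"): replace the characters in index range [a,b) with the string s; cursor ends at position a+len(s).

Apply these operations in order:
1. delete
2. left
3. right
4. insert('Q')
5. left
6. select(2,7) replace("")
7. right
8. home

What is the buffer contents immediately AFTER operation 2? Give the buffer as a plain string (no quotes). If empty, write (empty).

After op 1 (delete): buf='JEHYFTF' cursor=0
After op 2 (left): buf='JEHYFTF' cursor=0

Answer: JEHYFTF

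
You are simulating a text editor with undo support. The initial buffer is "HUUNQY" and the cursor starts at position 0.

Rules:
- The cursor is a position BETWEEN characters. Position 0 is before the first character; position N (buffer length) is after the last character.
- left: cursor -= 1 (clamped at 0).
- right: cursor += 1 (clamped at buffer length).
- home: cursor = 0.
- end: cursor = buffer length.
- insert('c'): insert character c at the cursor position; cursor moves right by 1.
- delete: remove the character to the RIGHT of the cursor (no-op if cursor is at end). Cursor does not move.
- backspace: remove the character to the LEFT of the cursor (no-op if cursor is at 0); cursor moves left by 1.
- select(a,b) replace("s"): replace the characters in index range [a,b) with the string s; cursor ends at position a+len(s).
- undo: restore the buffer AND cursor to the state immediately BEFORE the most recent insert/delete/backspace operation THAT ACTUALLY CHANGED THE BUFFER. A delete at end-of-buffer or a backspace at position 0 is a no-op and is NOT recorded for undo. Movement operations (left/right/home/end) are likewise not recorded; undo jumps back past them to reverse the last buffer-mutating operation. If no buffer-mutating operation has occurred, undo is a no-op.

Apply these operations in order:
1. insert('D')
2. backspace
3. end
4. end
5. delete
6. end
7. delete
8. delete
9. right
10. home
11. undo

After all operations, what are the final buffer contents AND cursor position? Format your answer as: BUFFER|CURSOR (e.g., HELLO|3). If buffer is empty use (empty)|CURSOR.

After op 1 (insert('D')): buf='DHUUNQY' cursor=1
After op 2 (backspace): buf='HUUNQY' cursor=0
After op 3 (end): buf='HUUNQY' cursor=6
After op 4 (end): buf='HUUNQY' cursor=6
After op 5 (delete): buf='HUUNQY' cursor=6
After op 6 (end): buf='HUUNQY' cursor=6
After op 7 (delete): buf='HUUNQY' cursor=6
After op 8 (delete): buf='HUUNQY' cursor=6
After op 9 (right): buf='HUUNQY' cursor=6
After op 10 (home): buf='HUUNQY' cursor=0
After op 11 (undo): buf='DHUUNQY' cursor=1

Answer: DHUUNQY|1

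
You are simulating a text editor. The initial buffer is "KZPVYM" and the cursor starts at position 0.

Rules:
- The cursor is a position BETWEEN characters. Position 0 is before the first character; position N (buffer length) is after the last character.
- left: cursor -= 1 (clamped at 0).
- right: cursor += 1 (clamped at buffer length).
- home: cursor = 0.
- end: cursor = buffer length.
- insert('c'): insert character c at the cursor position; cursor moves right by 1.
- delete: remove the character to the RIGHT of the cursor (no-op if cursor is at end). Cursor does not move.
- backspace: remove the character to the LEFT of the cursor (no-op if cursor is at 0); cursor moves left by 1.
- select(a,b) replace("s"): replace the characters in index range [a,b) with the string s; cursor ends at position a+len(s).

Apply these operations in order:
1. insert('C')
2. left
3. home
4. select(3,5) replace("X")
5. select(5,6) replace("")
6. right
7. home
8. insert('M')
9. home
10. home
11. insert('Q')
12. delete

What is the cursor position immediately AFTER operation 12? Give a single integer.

Answer: 1

Derivation:
After op 1 (insert('C')): buf='CKZPVYM' cursor=1
After op 2 (left): buf='CKZPVYM' cursor=0
After op 3 (home): buf='CKZPVYM' cursor=0
After op 4 (select(3,5) replace("X")): buf='CKZXYM' cursor=4
After op 5 (select(5,6) replace("")): buf='CKZXY' cursor=5
After op 6 (right): buf='CKZXY' cursor=5
After op 7 (home): buf='CKZXY' cursor=0
After op 8 (insert('M')): buf='MCKZXY' cursor=1
After op 9 (home): buf='MCKZXY' cursor=0
After op 10 (home): buf='MCKZXY' cursor=0
After op 11 (insert('Q')): buf='QMCKZXY' cursor=1
After op 12 (delete): buf='QCKZXY' cursor=1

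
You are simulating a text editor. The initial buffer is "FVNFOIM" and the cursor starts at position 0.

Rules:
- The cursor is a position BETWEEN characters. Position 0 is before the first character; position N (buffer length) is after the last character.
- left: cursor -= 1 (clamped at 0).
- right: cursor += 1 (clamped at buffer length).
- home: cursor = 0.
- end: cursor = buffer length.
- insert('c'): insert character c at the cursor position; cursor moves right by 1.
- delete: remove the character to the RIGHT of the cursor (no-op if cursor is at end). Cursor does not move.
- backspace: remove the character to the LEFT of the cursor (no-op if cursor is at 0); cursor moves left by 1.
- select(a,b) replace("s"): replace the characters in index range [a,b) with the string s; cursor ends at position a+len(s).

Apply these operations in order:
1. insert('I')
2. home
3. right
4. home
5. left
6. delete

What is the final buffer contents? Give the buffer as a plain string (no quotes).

Answer: FVNFOIM

Derivation:
After op 1 (insert('I')): buf='IFVNFOIM' cursor=1
After op 2 (home): buf='IFVNFOIM' cursor=0
After op 3 (right): buf='IFVNFOIM' cursor=1
After op 4 (home): buf='IFVNFOIM' cursor=0
After op 5 (left): buf='IFVNFOIM' cursor=0
After op 6 (delete): buf='FVNFOIM' cursor=0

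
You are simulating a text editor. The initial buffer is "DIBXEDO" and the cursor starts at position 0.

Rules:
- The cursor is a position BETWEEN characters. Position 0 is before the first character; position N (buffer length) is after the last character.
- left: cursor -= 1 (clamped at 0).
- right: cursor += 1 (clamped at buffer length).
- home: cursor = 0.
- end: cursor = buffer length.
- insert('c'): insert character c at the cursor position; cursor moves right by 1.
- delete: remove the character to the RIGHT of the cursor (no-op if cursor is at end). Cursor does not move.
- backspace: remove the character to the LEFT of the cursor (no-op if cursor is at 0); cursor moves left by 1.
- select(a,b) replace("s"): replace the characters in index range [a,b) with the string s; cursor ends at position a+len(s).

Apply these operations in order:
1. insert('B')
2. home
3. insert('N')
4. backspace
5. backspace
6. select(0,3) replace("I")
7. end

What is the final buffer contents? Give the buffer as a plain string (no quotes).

Answer: IBXEDO

Derivation:
After op 1 (insert('B')): buf='BDIBXEDO' cursor=1
After op 2 (home): buf='BDIBXEDO' cursor=0
After op 3 (insert('N')): buf='NBDIBXEDO' cursor=1
After op 4 (backspace): buf='BDIBXEDO' cursor=0
After op 5 (backspace): buf='BDIBXEDO' cursor=0
After op 6 (select(0,3) replace("I")): buf='IBXEDO' cursor=1
After op 7 (end): buf='IBXEDO' cursor=6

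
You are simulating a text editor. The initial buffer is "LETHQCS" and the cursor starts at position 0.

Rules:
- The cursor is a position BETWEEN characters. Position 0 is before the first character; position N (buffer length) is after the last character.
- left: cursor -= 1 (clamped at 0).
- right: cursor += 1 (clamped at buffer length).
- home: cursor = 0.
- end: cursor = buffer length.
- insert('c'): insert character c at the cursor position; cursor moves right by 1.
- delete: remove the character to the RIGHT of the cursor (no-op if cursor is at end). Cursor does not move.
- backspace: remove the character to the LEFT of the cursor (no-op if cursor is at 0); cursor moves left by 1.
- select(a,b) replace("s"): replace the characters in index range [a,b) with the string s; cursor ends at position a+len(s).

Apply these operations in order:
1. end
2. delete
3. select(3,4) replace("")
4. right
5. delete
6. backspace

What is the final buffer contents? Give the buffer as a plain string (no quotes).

After op 1 (end): buf='LETHQCS' cursor=7
After op 2 (delete): buf='LETHQCS' cursor=7
After op 3 (select(3,4) replace("")): buf='LETQCS' cursor=3
After op 4 (right): buf='LETQCS' cursor=4
After op 5 (delete): buf='LETQS' cursor=4
After op 6 (backspace): buf='LETS' cursor=3

Answer: LETS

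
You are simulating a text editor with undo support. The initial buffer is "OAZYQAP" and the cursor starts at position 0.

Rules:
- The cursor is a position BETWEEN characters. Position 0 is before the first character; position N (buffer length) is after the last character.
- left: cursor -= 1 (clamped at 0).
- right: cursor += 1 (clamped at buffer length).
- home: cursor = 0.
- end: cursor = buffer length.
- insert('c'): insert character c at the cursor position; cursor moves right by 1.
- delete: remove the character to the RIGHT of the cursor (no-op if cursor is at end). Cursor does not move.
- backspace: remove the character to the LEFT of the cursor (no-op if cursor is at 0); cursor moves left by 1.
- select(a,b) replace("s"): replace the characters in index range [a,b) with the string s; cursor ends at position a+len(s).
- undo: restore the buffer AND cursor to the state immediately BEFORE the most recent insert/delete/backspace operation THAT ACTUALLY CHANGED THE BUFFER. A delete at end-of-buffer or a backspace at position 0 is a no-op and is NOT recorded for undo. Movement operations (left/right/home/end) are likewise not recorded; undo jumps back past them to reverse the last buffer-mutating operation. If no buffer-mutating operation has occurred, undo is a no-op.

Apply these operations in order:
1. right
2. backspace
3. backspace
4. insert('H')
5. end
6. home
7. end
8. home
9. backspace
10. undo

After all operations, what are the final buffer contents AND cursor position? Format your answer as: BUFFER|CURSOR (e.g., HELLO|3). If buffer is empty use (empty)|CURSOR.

After op 1 (right): buf='OAZYQAP' cursor=1
After op 2 (backspace): buf='AZYQAP' cursor=0
After op 3 (backspace): buf='AZYQAP' cursor=0
After op 4 (insert('H')): buf='HAZYQAP' cursor=1
After op 5 (end): buf='HAZYQAP' cursor=7
After op 6 (home): buf='HAZYQAP' cursor=0
After op 7 (end): buf='HAZYQAP' cursor=7
After op 8 (home): buf='HAZYQAP' cursor=0
After op 9 (backspace): buf='HAZYQAP' cursor=0
After op 10 (undo): buf='AZYQAP' cursor=0

Answer: AZYQAP|0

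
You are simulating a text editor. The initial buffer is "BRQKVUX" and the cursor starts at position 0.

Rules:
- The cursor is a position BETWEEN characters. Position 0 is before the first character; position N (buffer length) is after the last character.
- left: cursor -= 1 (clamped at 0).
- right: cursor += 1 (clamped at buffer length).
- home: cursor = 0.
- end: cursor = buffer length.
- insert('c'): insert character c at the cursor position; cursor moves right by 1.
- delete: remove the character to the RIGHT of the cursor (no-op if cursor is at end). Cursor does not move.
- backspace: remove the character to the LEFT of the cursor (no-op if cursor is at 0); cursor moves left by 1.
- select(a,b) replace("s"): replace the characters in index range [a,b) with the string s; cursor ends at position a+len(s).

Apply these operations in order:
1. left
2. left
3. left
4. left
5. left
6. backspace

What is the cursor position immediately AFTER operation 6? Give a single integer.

Answer: 0

Derivation:
After op 1 (left): buf='BRQKVUX' cursor=0
After op 2 (left): buf='BRQKVUX' cursor=0
After op 3 (left): buf='BRQKVUX' cursor=0
After op 4 (left): buf='BRQKVUX' cursor=0
After op 5 (left): buf='BRQKVUX' cursor=0
After op 6 (backspace): buf='BRQKVUX' cursor=0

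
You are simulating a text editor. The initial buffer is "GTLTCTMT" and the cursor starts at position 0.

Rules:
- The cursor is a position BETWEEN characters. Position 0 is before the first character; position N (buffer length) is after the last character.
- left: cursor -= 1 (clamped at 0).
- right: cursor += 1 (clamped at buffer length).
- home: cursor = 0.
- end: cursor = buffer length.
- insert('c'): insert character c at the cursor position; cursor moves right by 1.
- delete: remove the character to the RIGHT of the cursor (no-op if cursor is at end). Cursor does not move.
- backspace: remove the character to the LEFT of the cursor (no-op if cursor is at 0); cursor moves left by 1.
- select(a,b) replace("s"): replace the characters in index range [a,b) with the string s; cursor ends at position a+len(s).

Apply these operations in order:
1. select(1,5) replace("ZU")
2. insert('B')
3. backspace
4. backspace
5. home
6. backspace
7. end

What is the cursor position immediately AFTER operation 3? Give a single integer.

After op 1 (select(1,5) replace("ZU")): buf='GZUTMT' cursor=3
After op 2 (insert('B')): buf='GZUBTMT' cursor=4
After op 3 (backspace): buf='GZUTMT' cursor=3

Answer: 3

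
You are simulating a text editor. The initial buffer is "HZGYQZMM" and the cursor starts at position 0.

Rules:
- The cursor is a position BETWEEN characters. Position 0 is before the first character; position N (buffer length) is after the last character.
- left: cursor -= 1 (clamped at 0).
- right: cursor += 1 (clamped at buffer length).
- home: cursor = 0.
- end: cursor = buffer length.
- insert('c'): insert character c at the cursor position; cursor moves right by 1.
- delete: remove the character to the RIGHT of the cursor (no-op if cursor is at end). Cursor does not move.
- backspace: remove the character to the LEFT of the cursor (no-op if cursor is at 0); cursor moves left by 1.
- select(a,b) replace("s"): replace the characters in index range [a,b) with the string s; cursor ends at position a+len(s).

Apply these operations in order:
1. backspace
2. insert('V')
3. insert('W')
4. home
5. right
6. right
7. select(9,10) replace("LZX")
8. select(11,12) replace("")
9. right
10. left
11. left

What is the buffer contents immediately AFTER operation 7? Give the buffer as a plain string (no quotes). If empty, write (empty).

After op 1 (backspace): buf='HZGYQZMM' cursor=0
After op 2 (insert('V')): buf='VHZGYQZMM' cursor=1
After op 3 (insert('W')): buf='VWHZGYQZMM' cursor=2
After op 4 (home): buf='VWHZGYQZMM' cursor=0
After op 5 (right): buf='VWHZGYQZMM' cursor=1
After op 6 (right): buf='VWHZGYQZMM' cursor=2
After op 7 (select(9,10) replace("LZX")): buf='VWHZGYQZMLZX' cursor=12

Answer: VWHZGYQZMLZX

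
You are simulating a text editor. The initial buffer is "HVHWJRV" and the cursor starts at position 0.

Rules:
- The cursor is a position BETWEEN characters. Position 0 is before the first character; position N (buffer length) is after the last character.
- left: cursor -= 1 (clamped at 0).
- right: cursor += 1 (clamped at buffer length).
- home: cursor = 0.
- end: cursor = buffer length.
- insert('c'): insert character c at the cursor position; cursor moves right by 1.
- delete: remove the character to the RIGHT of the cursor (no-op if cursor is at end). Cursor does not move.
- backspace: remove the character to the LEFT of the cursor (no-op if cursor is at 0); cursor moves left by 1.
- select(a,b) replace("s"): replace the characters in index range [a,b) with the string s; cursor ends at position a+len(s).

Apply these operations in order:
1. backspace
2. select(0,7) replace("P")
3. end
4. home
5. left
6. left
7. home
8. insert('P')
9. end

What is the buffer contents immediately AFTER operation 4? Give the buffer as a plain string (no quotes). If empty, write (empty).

After op 1 (backspace): buf='HVHWJRV' cursor=0
After op 2 (select(0,7) replace("P")): buf='P' cursor=1
After op 3 (end): buf='P' cursor=1
After op 4 (home): buf='P' cursor=0

Answer: P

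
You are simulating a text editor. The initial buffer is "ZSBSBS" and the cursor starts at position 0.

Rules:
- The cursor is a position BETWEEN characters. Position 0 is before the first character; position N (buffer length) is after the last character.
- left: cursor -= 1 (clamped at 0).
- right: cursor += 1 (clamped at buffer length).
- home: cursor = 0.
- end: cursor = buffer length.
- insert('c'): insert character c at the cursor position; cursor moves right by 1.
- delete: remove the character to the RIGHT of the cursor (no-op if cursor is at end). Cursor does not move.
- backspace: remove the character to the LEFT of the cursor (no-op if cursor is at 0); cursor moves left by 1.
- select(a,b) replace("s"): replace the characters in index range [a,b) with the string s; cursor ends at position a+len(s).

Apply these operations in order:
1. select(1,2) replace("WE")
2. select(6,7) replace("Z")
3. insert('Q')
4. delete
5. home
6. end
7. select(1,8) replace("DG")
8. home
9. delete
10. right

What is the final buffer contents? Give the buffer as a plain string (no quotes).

Answer: DG

Derivation:
After op 1 (select(1,2) replace("WE")): buf='ZWEBSBS' cursor=3
After op 2 (select(6,7) replace("Z")): buf='ZWEBSBZ' cursor=7
After op 3 (insert('Q')): buf='ZWEBSBZQ' cursor=8
After op 4 (delete): buf='ZWEBSBZQ' cursor=8
After op 5 (home): buf='ZWEBSBZQ' cursor=0
After op 6 (end): buf='ZWEBSBZQ' cursor=8
After op 7 (select(1,8) replace("DG")): buf='ZDG' cursor=3
After op 8 (home): buf='ZDG' cursor=0
After op 9 (delete): buf='DG' cursor=0
After op 10 (right): buf='DG' cursor=1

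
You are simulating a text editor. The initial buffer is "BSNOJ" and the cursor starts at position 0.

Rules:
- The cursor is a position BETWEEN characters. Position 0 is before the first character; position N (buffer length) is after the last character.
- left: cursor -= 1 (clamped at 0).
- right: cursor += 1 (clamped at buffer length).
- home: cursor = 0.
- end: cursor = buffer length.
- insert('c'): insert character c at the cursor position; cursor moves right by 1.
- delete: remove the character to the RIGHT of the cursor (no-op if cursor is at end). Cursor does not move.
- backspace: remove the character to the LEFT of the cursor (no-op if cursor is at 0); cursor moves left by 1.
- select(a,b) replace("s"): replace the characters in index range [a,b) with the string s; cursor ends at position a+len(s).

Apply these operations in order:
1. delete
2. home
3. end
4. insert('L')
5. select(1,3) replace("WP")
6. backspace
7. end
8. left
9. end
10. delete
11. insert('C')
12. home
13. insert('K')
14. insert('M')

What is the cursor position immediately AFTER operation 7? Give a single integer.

After op 1 (delete): buf='SNOJ' cursor=0
After op 2 (home): buf='SNOJ' cursor=0
After op 3 (end): buf='SNOJ' cursor=4
After op 4 (insert('L')): buf='SNOJL' cursor=5
After op 5 (select(1,3) replace("WP")): buf='SWPJL' cursor=3
After op 6 (backspace): buf='SWJL' cursor=2
After op 7 (end): buf='SWJL' cursor=4

Answer: 4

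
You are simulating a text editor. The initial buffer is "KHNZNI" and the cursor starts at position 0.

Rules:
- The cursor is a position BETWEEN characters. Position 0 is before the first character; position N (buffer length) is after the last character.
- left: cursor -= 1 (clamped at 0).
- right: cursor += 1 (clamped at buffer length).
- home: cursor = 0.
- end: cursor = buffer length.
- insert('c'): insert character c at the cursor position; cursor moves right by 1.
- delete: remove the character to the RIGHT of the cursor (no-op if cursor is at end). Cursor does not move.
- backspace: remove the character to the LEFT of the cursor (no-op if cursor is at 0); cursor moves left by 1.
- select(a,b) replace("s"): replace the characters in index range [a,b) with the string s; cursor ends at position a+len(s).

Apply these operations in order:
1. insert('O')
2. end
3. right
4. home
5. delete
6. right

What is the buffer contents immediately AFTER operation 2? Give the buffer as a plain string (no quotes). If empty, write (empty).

Answer: OKHNZNI

Derivation:
After op 1 (insert('O')): buf='OKHNZNI' cursor=1
After op 2 (end): buf='OKHNZNI' cursor=7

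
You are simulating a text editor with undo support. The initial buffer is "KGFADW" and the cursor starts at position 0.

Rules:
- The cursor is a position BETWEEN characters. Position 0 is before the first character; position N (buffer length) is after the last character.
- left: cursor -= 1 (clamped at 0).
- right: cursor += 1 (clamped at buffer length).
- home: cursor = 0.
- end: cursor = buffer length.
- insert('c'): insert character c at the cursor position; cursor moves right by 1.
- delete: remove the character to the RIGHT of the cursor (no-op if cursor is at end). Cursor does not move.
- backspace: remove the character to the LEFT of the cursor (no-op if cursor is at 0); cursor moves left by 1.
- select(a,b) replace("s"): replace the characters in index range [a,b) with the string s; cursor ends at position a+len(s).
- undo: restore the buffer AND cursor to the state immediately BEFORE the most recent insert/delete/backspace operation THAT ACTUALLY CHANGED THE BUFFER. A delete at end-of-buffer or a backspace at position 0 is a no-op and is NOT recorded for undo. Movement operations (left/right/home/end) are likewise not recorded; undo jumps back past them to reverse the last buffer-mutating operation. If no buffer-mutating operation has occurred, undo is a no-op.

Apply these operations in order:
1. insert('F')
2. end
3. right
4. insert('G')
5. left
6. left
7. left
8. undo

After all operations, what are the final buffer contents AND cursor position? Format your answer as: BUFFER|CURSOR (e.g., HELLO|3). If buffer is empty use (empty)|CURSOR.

Answer: FKGFADW|7

Derivation:
After op 1 (insert('F')): buf='FKGFADW' cursor=1
After op 2 (end): buf='FKGFADW' cursor=7
After op 3 (right): buf='FKGFADW' cursor=7
After op 4 (insert('G')): buf='FKGFADWG' cursor=8
After op 5 (left): buf='FKGFADWG' cursor=7
After op 6 (left): buf='FKGFADWG' cursor=6
After op 7 (left): buf='FKGFADWG' cursor=5
After op 8 (undo): buf='FKGFADW' cursor=7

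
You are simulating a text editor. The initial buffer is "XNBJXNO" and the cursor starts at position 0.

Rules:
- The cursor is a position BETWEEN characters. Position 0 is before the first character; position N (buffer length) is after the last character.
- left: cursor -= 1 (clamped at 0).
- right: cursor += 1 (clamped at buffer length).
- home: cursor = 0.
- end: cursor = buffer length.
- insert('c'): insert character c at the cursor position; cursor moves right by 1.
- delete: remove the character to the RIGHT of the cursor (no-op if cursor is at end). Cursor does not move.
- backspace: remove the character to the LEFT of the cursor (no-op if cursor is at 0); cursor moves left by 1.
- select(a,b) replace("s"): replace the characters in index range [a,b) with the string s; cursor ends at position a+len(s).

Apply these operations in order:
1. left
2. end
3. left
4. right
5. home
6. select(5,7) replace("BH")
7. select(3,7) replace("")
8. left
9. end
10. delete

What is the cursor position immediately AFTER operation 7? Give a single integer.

Answer: 3

Derivation:
After op 1 (left): buf='XNBJXNO' cursor=0
After op 2 (end): buf='XNBJXNO' cursor=7
After op 3 (left): buf='XNBJXNO' cursor=6
After op 4 (right): buf='XNBJXNO' cursor=7
After op 5 (home): buf='XNBJXNO' cursor=0
After op 6 (select(5,7) replace("BH")): buf='XNBJXBH' cursor=7
After op 7 (select(3,7) replace("")): buf='XNB' cursor=3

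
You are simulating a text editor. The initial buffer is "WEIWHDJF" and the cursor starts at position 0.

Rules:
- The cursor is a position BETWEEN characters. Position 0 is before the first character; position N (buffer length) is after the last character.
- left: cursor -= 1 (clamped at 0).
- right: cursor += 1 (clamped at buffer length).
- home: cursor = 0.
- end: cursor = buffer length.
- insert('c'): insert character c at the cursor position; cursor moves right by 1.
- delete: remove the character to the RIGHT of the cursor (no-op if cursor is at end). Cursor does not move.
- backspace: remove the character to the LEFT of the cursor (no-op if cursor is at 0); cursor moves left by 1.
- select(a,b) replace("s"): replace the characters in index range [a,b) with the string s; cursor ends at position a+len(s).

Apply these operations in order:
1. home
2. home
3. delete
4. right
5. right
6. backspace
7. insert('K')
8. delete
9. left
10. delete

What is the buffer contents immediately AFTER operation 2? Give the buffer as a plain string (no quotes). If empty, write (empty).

After op 1 (home): buf='WEIWHDJF' cursor=0
After op 2 (home): buf='WEIWHDJF' cursor=0

Answer: WEIWHDJF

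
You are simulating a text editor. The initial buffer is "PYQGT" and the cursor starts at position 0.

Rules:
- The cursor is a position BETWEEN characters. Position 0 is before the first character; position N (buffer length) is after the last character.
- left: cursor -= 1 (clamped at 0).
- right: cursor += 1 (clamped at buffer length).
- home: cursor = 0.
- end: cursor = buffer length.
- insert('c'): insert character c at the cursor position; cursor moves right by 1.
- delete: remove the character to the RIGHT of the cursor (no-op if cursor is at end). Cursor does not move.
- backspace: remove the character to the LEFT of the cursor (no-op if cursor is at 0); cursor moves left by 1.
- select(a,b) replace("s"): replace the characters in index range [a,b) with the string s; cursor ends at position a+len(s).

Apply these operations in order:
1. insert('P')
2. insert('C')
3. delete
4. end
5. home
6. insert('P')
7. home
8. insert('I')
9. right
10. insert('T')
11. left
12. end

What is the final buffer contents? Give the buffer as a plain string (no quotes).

Answer: IPTPCYQGT

Derivation:
After op 1 (insert('P')): buf='PPYQGT' cursor=1
After op 2 (insert('C')): buf='PCPYQGT' cursor=2
After op 3 (delete): buf='PCYQGT' cursor=2
After op 4 (end): buf='PCYQGT' cursor=6
After op 5 (home): buf='PCYQGT' cursor=0
After op 6 (insert('P')): buf='PPCYQGT' cursor=1
After op 7 (home): buf='PPCYQGT' cursor=0
After op 8 (insert('I')): buf='IPPCYQGT' cursor=1
After op 9 (right): buf='IPPCYQGT' cursor=2
After op 10 (insert('T')): buf='IPTPCYQGT' cursor=3
After op 11 (left): buf='IPTPCYQGT' cursor=2
After op 12 (end): buf='IPTPCYQGT' cursor=9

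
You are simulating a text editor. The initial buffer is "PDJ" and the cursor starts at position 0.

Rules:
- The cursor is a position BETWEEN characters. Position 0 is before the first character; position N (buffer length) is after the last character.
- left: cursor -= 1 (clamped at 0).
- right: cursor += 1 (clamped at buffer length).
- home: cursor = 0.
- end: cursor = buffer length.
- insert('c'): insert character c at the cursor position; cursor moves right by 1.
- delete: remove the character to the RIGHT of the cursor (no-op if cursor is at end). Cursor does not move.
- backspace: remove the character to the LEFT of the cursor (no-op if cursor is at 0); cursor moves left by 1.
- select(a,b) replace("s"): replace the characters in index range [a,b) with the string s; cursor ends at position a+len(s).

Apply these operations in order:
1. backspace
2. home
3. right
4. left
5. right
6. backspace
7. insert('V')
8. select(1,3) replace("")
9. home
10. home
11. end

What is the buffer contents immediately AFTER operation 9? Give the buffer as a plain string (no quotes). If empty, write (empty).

Answer: V

Derivation:
After op 1 (backspace): buf='PDJ' cursor=0
After op 2 (home): buf='PDJ' cursor=0
After op 3 (right): buf='PDJ' cursor=1
After op 4 (left): buf='PDJ' cursor=0
After op 5 (right): buf='PDJ' cursor=1
After op 6 (backspace): buf='DJ' cursor=0
After op 7 (insert('V')): buf='VDJ' cursor=1
After op 8 (select(1,3) replace("")): buf='V' cursor=1
After op 9 (home): buf='V' cursor=0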